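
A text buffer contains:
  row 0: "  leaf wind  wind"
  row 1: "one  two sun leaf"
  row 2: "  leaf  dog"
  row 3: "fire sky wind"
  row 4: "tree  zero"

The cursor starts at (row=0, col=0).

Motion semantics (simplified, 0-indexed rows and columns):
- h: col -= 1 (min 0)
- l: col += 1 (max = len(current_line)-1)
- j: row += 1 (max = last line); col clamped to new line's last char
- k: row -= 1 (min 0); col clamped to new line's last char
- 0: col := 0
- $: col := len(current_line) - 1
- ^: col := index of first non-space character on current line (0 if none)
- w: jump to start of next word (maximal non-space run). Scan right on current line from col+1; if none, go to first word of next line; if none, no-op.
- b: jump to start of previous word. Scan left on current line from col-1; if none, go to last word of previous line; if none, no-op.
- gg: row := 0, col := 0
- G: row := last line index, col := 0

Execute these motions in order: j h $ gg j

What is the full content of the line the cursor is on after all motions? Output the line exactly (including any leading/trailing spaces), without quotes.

After 1 (j): row=1 col=0 char='o'
After 2 (h): row=1 col=0 char='o'
After 3 ($): row=1 col=16 char='f'
After 4 (gg): row=0 col=0 char='_'
After 5 (j): row=1 col=0 char='o'

Answer: one  two sun leaf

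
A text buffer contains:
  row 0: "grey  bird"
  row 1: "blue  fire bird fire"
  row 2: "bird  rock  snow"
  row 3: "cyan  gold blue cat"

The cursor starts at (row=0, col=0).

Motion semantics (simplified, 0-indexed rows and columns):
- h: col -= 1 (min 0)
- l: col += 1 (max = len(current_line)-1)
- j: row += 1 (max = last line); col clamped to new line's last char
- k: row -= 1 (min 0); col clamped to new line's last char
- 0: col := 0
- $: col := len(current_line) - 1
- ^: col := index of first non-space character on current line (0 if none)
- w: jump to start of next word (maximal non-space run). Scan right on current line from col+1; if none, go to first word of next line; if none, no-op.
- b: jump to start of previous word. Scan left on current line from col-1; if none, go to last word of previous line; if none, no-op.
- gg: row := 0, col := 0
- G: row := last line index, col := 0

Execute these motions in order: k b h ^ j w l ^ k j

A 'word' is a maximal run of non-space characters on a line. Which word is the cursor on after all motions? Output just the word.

After 1 (k): row=0 col=0 char='g'
After 2 (b): row=0 col=0 char='g'
After 3 (h): row=0 col=0 char='g'
After 4 (^): row=0 col=0 char='g'
After 5 (j): row=1 col=0 char='b'
After 6 (w): row=1 col=6 char='f'
After 7 (l): row=1 col=7 char='i'
After 8 (^): row=1 col=0 char='b'
After 9 (k): row=0 col=0 char='g'
After 10 (j): row=1 col=0 char='b'

Answer: blue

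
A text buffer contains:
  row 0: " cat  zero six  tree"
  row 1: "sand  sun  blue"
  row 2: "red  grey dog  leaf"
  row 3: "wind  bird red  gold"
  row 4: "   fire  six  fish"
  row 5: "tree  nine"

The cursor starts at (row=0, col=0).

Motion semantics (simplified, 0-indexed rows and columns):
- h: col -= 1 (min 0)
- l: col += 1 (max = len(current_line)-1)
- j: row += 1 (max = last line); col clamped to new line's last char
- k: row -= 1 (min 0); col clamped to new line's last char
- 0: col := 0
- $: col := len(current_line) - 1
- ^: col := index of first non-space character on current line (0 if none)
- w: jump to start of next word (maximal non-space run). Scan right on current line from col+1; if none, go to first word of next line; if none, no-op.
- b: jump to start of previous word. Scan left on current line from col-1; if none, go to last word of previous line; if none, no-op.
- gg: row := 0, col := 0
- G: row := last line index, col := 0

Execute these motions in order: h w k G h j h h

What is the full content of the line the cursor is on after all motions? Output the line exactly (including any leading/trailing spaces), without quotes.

After 1 (h): row=0 col=0 char='_'
After 2 (w): row=0 col=1 char='c'
After 3 (k): row=0 col=1 char='c'
After 4 (G): row=5 col=0 char='t'
After 5 (h): row=5 col=0 char='t'
After 6 (j): row=5 col=0 char='t'
After 7 (h): row=5 col=0 char='t'
After 8 (h): row=5 col=0 char='t'

Answer: tree  nine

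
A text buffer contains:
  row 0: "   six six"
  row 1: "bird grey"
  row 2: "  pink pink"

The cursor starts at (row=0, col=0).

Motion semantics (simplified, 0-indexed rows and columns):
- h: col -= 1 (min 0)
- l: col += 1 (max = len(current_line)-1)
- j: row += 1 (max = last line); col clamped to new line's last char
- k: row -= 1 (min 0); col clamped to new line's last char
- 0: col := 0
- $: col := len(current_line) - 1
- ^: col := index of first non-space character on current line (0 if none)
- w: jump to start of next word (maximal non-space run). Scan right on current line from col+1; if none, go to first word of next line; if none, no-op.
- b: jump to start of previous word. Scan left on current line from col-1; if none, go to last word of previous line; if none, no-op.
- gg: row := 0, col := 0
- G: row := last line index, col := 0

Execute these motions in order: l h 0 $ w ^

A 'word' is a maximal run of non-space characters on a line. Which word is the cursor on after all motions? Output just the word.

Answer: bird

Derivation:
After 1 (l): row=0 col=1 char='_'
After 2 (h): row=0 col=0 char='_'
After 3 (0): row=0 col=0 char='_'
After 4 ($): row=0 col=9 char='x'
After 5 (w): row=1 col=0 char='b'
After 6 (^): row=1 col=0 char='b'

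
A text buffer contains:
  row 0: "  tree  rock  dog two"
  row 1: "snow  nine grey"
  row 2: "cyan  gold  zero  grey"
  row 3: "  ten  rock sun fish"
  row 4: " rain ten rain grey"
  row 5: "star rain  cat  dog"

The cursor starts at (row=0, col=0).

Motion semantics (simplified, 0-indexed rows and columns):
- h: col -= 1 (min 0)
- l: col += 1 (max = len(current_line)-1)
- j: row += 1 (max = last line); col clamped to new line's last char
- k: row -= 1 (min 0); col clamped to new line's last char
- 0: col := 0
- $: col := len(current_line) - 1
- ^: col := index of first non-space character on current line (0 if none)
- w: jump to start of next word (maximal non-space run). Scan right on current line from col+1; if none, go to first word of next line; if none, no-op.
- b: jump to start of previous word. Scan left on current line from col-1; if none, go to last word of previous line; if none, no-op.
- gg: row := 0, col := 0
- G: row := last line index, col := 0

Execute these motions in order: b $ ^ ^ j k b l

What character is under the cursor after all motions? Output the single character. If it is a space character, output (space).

After 1 (b): row=0 col=0 char='_'
After 2 ($): row=0 col=20 char='o'
After 3 (^): row=0 col=2 char='t'
After 4 (^): row=0 col=2 char='t'
After 5 (j): row=1 col=2 char='o'
After 6 (k): row=0 col=2 char='t'
After 7 (b): row=0 col=2 char='t'
After 8 (l): row=0 col=3 char='r'

Answer: r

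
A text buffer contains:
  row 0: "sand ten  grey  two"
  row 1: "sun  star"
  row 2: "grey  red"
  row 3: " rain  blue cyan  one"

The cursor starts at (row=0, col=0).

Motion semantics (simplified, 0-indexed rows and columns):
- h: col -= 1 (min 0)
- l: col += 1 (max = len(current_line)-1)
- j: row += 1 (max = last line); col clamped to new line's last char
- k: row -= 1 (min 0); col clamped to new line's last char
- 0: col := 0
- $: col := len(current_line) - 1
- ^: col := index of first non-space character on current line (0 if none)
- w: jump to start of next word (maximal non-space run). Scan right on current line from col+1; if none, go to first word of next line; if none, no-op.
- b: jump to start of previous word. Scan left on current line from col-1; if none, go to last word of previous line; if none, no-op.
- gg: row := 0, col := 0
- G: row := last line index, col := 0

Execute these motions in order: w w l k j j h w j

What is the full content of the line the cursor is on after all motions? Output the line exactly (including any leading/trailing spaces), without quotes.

Answer:  rain  blue cyan  one

Derivation:
After 1 (w): row=0 col=5 char='t'
After 2 (w): row=0 col=10 char='g'
After 3 (l): row=0 col=11 char='r'
After 4 (k): row=0 col=11 char='r'
After 5 (j): row=1 col=8 char='r'
After 6 (j): row=2 col=8 char='d'
After 7 (h): row=2 col=7 char='e'
After 8 (w): row=3 col=1 char='r'
After 9 (j): row=3 col=1 char='r'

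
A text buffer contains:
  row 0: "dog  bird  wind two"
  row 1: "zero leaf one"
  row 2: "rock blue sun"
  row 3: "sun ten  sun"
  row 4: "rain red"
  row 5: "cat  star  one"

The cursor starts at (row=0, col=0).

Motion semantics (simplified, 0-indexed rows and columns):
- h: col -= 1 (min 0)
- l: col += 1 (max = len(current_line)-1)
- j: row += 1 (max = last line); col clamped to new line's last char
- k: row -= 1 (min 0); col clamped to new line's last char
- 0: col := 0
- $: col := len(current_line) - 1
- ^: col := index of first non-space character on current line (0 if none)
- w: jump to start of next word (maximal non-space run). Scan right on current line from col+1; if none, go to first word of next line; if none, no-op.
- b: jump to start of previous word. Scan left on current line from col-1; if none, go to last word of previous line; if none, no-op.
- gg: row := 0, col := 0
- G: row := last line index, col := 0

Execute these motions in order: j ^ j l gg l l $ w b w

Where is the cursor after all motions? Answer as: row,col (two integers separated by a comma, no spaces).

Answer: 1,0

Derivation:
After 1 (j): row=1 col=0 char='z'
After 2 (^): row=1 col=0 char='z'
After 3 (j): row=2 col=0 char='r'
After 4 (l): row=2 col=1 char='o'
After 5 (gg): row=0 col=0 char='d'
After 6 (l): row=0 col=1 char='o'
After 7 (l): row=0 col=2 char='g'
After 8 ($): row=0 col=18 char='o'
After 9 (w): row=1 col=0 char='z'
After 10 (b): row=0 col=16 char='t'
After 11 (w): row=1 col=0 char='z'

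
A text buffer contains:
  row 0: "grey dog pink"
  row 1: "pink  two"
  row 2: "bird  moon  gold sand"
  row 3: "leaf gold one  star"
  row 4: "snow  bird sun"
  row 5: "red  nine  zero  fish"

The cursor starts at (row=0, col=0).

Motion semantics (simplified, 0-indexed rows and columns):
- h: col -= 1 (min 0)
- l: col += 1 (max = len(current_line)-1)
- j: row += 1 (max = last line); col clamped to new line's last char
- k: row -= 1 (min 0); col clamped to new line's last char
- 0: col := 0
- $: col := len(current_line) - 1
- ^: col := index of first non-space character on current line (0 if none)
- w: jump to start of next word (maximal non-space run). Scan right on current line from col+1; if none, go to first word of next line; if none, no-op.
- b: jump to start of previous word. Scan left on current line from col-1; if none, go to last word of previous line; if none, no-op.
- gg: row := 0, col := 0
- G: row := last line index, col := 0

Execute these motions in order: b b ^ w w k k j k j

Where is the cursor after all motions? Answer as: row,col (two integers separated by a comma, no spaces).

After 1 (b): row=0 col=0 char='g'
After 2 (b): row=0 col=0 char='g'
After 3 (^): row=0 col=0 char='g'
After 4 (w): row=0 col=5 char='d'
After 5 (w): row=0 col=9 char='p'
After 6 (k): row=0 col=9 char='p'
After 7 (k): row=0 col=9 char='p'
After 8 (j): row=1 col=8 char='o'
After 9 (k): row=0 col=8 char='_'
After 10 (j): row=1 col=8 char='o'

Answer: 1,8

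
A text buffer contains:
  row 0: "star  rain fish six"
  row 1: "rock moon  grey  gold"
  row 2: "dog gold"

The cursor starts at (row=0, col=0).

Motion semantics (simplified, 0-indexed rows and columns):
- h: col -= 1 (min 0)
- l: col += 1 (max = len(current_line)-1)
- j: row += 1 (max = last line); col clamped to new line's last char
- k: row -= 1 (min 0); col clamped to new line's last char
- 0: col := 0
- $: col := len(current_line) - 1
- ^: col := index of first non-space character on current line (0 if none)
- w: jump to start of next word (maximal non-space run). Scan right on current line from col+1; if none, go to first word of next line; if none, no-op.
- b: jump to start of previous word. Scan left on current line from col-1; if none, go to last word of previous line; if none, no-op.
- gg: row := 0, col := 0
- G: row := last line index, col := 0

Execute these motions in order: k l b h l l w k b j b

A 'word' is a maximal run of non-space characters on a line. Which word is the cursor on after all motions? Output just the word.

Answer: six

Derivation:
After 1 (k): row=0 col=0 char='s'
After 2 (l): row=0 col=1 char='t'
After 3 (b): row=0 col=0 char='s'
After 4 (h): row=0 col=0 char='s'
After 5 (l): row=0 col=1 char='t'
After 6 (l): row=0 col=2 char='a'
After 7 (w): row=0 col=6 char='r'
After 8 (k): row=0 col=6 char='r'
After 9 (b): row=0 col=0 char='s'
After 10 (j): row=1 col=0 char='r'
After 11 (b): row=0 col=16 char='s'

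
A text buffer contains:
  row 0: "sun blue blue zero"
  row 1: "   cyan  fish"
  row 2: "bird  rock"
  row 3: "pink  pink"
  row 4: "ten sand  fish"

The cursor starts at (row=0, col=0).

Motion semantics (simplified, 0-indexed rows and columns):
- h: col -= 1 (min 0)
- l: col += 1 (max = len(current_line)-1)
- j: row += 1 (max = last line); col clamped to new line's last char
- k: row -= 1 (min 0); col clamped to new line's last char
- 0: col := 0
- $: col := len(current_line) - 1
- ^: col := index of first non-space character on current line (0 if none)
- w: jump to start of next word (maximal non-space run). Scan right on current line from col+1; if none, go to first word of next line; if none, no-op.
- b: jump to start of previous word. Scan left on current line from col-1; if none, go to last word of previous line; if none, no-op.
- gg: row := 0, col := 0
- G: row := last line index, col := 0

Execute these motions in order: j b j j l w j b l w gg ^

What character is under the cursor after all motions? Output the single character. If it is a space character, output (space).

Answer: s

Derivation:
After 1 (j): row=1 col=0 char='_'
After 2 (b): row=0 col=14 char='z'
After 3 (j): row=1 col=12 char='h'
After 4 (j): row=2 col=9 char='k'
After 5 (l): row=2 col=9 char='k'
After 6 (w): row=3 col=0 char='p'
After 7 (j): row=4 col=0 char='t'
After 8 (b): row=3 col=6 char='p'
After 9 (l): row=3 col=7 char='i'
After 10 (w): row=4 col=0 char='t'
After 11 (gg): row=0 col=0 char='s'
After 12 (^): row=0 col=0 char='s'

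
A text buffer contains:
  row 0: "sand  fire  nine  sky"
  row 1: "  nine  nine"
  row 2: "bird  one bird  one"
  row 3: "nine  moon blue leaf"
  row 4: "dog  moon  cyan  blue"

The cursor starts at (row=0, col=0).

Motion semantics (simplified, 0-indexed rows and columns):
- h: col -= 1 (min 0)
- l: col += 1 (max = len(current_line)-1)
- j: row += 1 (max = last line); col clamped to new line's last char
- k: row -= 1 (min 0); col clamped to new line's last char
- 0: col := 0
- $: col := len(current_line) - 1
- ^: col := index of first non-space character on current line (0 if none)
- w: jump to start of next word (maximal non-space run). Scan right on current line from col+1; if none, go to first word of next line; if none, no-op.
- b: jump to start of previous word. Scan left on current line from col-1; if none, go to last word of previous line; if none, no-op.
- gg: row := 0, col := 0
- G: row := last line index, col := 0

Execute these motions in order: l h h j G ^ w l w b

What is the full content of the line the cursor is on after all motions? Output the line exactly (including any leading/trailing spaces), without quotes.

After 1 (l): row=0 col=1 char='a'
After 2 (h): row=0 col=0 char='s'
After 3 (h): row=0 col=0 char='s'
After 4 (j): row=1 col=0 char='_'
After 5 (G): row=4 col=0 char='d'
After 6 (^): row=4 col=0 char='d'
After 7 (w): row=4 col=5 char='m'
After 8 (l): row=4 col=6 char='o'
After 9 (w): row=4 col=11 char='c'
After 10 (b): row=4 col=5 char='m'

Answer: dog  moon  cyan  blue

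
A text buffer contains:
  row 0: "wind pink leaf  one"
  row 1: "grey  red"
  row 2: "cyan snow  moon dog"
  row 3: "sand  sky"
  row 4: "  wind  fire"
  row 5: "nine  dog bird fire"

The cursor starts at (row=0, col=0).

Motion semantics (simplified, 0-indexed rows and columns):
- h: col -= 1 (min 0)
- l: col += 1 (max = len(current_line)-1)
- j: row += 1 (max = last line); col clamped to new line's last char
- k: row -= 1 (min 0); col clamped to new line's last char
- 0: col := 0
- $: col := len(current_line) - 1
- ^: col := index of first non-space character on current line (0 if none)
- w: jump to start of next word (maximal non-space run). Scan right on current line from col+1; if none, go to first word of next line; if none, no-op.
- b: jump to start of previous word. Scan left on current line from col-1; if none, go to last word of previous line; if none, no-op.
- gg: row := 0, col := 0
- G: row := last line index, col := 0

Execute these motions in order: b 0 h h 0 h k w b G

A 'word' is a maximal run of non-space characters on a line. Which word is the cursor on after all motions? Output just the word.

After 1 (b): row=0 col=0 char='w'
After 2 (0): row=0 col=0 char='w'
After 3 (h): row=0 col=0 char='w'
After 4 (h): row=0 col=0 char='w'
After 5 (0): row=0 col=0 char='w'
After 6 (h): row=0 col=0 char='w'
After 7 (k): row=0 col=0 char='w'
After 8 (w): row=0 col=5 char='p'
After 9 (b): row=0 col=0 char='w'
After 10 (G): row=5 col=0 char='n'

Answer: nine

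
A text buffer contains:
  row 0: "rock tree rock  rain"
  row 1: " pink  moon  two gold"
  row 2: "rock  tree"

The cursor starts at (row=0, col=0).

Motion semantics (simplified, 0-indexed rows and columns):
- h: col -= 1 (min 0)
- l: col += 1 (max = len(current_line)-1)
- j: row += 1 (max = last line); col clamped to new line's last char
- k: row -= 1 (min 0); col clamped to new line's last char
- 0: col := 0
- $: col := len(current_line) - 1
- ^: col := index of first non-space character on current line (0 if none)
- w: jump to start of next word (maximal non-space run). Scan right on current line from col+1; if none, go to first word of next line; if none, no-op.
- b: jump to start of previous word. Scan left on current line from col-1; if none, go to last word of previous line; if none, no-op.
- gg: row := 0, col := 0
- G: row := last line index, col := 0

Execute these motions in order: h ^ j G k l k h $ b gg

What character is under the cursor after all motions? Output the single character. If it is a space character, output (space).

Answer: r

Derivation:
After 1 (h): row=0 col=0 char='r'
After 2 (^): row=0 col=0 char='r'
After 3 (j): row=1 col=0 char='_'
After 4 (G): row=2 col=0 char='r'
After 5 (k): row=1 col=0 char='_'
After 6 (l): row=1 col=1 char='p'
After 7 (k): row=0 col=1 char='o'
After 8 (h): row=0 col=0 char='r'
After 9 ($): row=0 col=19 char='n'
After 10 (b): row=0 col=16 char='r'
After 11 (gg): row=0 col=0 char='r'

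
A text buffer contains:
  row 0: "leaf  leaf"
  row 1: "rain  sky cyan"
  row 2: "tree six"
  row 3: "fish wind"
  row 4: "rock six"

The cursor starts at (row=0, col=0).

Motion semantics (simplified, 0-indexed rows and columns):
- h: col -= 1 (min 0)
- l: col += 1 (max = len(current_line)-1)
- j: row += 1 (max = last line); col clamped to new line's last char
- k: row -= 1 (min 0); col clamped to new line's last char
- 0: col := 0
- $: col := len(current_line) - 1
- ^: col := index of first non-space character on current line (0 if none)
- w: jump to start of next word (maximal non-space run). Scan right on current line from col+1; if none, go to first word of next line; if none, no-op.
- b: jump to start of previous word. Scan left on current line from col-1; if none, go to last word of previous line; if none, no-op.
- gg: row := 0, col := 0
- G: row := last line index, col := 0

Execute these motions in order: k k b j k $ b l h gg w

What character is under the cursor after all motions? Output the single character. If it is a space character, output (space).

After 1 (k): row=0 col=0 char='l'
After 2 (k): row=0 col=0 char='l'
After 3 (b): row=0 col=0 char='l'
After 4 (j): row=1 col=0 char='r'
After 5 (k): row=0 col=0 char='l'
After 6 ($): row=0 col=9 char='f'
After 7 (b): row=0 col=6 char='l'
After 8 (l): row=0 col=7 char='e'
After 9 (h): row=0 col=6 char='l'
After 10 (gg): row=0 col=0 char='l'
After 11 (w): row=0 col=6 char='l'

Answer: l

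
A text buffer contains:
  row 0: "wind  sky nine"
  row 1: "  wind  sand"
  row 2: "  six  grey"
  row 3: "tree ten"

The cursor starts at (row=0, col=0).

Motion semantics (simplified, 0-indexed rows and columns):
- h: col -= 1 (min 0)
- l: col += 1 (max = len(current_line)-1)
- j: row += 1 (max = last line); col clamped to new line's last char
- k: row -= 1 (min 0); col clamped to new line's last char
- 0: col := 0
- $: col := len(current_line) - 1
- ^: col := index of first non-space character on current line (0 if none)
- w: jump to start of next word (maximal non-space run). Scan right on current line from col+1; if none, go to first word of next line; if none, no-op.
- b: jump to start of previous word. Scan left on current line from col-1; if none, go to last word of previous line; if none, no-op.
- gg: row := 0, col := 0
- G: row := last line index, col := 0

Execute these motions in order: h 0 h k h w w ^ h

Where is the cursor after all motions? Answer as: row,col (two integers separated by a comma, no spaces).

After 1 (h): row=0 col=0 char='w'
After 2 (0): row=0 col=0 char='w'
After 3 (h): row=0 col=0 char='w'
After 4 (k): row=0 col=0 char='w'
After 5 (h): row=0 col=0 char='w'
After 6 (w): row=0 col=6 char='s'
After 7 (w): row=0 col=10 char='n'
After 8 (^): row=0 col=0 char='w'
After 9 (h): row=0 col=0 char='w'

Answer: 0,0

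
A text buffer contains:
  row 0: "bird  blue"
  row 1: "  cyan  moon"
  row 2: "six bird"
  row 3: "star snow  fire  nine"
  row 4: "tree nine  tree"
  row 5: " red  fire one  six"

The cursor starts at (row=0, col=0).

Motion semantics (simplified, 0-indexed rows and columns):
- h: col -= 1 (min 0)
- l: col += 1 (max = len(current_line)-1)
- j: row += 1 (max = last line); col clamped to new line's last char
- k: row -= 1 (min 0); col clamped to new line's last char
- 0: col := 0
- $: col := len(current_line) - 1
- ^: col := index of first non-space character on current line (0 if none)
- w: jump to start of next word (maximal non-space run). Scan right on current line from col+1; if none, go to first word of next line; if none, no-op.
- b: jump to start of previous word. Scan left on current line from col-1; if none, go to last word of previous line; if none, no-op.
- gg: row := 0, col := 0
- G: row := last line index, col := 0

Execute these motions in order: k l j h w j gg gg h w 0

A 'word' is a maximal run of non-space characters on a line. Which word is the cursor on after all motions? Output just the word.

Answer: bird

Derivation:
After 1 (k): row=0 col=0 char='b'
After 2 (l): row=0 col=1 char='i'
After 3 (j): row=1 col=1 char='_'
After 4 (h): row=1 col=0 char='_'
After 5 (w): row=1 col=2 char='c'
After 6 (j): row=2 col=2 char='x'
After 7 (gg): row=0 col=0 char='b'
After 8 (gg): row=0 col=0 char='b'
After 9 (h): row=0 col=0 char='b'
After 10 (w): row=0 col=6 char='b'
After 11 (0): row=0 col=0 char='b'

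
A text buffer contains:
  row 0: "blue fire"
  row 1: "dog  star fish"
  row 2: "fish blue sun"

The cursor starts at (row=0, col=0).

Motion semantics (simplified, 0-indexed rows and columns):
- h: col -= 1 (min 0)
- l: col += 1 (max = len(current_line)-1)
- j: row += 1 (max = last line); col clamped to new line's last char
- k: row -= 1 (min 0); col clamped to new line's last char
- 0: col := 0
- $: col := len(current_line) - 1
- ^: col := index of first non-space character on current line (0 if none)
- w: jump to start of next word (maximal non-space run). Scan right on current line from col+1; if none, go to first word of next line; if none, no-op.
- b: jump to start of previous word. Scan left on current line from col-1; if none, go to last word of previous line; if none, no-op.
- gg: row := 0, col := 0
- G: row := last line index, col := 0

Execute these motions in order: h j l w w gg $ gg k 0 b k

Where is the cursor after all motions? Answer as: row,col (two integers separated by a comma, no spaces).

After 1 (h): row=0 col=0 char='b'
After 2 (j): row=1 col=0 char='d'
After 3 (l): row=1 col=1 char='o'
After 4 (w): row=1 col=5 char='s'
After 5 (w): row=1 col=10 char='f'
After 6 (gg): row=0 col=0 char='b'
After 7 ($): row=0 col=8 char='e'
After 8 (gg): row=0 col=0 char='b'
After 9 (k): row=0 col=0 char='b'
After 10 (0): row=0 col=0 char='b'
After 11 (b): row=0 col=0 char='b'
After 12 (k): row=0 col=0 char='b'

Answer: 0,0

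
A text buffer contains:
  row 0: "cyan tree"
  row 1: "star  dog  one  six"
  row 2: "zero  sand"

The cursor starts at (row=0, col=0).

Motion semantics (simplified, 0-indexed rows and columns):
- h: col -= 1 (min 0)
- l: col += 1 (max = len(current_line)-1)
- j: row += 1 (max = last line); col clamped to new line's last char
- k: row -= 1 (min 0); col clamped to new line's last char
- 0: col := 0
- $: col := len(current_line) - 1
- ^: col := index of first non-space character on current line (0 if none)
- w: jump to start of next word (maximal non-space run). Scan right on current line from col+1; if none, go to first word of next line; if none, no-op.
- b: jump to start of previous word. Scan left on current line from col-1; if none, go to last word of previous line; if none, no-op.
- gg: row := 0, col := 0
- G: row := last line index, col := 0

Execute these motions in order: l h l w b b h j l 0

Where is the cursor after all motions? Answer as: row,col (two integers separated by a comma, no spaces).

Answer: 1,0

Derivation:
After 1 (l): row=0 col=1 char='y'
After 2 (h): row=0 col=0 char='c'
After 3 (l): row=0 col=1 char='y'
After 4 (w): row=0 col=5 char='t'
After 5 (b): row=0 col=0 char='c'
After 6 (b): row=0 col=0 char='c'
After 7 (h): row=0 col=0 char='c'
After 8 (j): row=1 col=0 char='s'
After 9 (l): row=1 col=1 char='t'
After 10 (0): row=1 col=0 char='s'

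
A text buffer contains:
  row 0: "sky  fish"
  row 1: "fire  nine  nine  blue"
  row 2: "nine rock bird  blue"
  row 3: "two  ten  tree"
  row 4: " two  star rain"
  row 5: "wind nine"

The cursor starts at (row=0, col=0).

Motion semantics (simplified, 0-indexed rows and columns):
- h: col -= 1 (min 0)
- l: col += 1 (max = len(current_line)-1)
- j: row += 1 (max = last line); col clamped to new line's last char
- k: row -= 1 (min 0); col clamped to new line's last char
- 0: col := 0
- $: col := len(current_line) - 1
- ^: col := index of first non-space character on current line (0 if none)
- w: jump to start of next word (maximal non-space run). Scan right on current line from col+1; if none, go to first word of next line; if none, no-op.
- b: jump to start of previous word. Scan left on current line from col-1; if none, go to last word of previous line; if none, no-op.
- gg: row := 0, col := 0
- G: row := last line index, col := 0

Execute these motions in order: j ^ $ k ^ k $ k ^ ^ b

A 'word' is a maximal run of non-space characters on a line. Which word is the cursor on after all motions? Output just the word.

Answer: sky

Derivation:
After 1 (j): row=1 col=0 char='f'
After 2 (^): row=1 col=0 char='f'
After 3 ($): row=1 col=21 char='e'
After 4 (k): row=0 col=8 char='h'
After 5 (^): row=0 col=0 char='s'
After 6 (k): row=0 col=0 char='s'
After 7 ($): row=0 col=8 char='h'
After 8 (k): row=0 col=8 char='h'
After 9 (^): row=0 col=0 char='s'
After 10 (^): row=0 col=0 char='s'
After 11 (b): row=0 col=0 char='s'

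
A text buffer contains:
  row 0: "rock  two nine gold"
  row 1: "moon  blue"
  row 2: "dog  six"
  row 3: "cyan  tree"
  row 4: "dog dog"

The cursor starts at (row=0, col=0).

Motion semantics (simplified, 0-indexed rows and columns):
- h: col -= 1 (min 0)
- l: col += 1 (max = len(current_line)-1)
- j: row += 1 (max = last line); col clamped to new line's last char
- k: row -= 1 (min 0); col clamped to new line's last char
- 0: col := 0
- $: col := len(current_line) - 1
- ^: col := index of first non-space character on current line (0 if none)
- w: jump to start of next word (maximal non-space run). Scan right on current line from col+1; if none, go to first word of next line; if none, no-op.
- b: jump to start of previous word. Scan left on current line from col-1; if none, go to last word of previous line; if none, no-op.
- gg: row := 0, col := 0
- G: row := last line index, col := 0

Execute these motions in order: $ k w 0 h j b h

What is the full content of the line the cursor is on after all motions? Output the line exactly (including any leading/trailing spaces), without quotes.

After 1 ($): row=0 col=18 char='d'
After 2 (k): row=0 col=18 char='d'
After 3 (w): row=1 col=0 char='m'
After 4 (0): row=1 col=0 char='m'
After 5 (h): row=1 col=0 char='m'
After 6 (j): row=2 col=0 char='d'
After 7 (b): row=1 col=6 char='b'
After 8 (h): row=1 col=5 char='_'

Answer: moon  blue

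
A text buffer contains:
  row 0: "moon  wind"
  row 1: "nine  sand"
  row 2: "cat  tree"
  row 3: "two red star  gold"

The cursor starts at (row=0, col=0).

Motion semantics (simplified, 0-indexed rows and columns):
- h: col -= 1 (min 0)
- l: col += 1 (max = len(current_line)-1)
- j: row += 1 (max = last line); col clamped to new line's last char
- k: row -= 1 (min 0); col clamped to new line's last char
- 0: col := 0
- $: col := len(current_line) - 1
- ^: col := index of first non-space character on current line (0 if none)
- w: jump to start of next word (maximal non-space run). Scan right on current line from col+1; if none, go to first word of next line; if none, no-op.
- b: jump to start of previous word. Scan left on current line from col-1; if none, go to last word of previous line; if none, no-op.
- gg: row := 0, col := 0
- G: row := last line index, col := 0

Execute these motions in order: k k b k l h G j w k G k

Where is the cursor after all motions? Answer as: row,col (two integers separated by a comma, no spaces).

Answer: 2,0

Derivation:
After 1 (k): row=0 col=0 char='m'
After 2 (k): row=0 col=0 char='m'
After 3 (b): row=0 col=0 char='m'
After 4 (k): row=0 col=0 char='m'
After 5 (l): row=0 col=1 char='o'
After 6 (h): row=0 col=0 char='m'
After 7 (G): row=3 col=0 char='t'
After 8 (j): row=3 col=0 char='t'
After 9 (w): row=3 col=4 char='r'
After 10 (k): row=2 col=4 char='_'
After 11 (G): row=3 col=0 char='t'
After 12 (k): row=2 col=0 char='c'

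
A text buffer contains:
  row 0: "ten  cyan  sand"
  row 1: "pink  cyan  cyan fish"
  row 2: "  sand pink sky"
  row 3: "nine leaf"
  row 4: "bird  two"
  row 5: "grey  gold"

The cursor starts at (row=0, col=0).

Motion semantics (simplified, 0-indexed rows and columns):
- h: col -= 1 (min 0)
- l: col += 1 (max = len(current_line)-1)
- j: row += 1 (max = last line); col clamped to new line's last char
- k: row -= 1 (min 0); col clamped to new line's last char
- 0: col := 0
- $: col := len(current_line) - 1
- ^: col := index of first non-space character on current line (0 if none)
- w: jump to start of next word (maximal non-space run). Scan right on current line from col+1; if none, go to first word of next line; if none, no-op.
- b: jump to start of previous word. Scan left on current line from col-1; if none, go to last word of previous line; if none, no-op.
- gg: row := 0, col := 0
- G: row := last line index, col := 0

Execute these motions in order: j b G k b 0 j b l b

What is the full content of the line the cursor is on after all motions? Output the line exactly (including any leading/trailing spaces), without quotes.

Answer: nine leaf

Derivation:
After 1 (j): row=1 col=0 char='p'
After 2 (b): row=0 col=11 char='s'
After 3 (G): row=5 col=0 char='g'
After 4 (k): row=4 col=0 char='b'
After 5 (b): row=3 col=5 char='l'
After 6 (0): row=3 col=0 char='n'
After 7 (j): row=4 col=0 char='b'
After 8 (b): row=3 col=5 char='l'
After 9 (l): row=3 col=6 char='e'
After 10 (b): row=3 col=5 char='l'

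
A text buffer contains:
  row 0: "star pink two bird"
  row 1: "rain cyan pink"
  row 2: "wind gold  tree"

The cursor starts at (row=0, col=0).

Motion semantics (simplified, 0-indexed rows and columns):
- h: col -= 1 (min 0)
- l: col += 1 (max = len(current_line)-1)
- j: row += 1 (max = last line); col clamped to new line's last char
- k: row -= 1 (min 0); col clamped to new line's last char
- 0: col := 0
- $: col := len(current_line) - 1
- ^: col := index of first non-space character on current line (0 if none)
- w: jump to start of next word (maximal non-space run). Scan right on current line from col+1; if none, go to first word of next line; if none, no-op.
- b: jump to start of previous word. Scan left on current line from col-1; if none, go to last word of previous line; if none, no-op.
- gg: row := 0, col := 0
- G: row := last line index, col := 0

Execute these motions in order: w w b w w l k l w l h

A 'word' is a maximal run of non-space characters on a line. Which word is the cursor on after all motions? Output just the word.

After 1 (w): row=0 col=5 char='p'
After 2 (w): row=0 col=10 char='t'
After 3 (b): row=0 col=5 char='p'
After 4 (w): row=0 col=10 char='t'
After 5 (w): row=0 col=14 char='b'
After 6 (l): row=0 col=15 char='i'
After 7 (k): row=0 col=15 char='i'
After 8 (l): row=0 col=16 char='r'
After 9 (w): row=1 col=0 char='r'
After 10 (l): row=1 col=1 char='a'
After 11 (h): row=1 col=0 char='r'

Answer: rain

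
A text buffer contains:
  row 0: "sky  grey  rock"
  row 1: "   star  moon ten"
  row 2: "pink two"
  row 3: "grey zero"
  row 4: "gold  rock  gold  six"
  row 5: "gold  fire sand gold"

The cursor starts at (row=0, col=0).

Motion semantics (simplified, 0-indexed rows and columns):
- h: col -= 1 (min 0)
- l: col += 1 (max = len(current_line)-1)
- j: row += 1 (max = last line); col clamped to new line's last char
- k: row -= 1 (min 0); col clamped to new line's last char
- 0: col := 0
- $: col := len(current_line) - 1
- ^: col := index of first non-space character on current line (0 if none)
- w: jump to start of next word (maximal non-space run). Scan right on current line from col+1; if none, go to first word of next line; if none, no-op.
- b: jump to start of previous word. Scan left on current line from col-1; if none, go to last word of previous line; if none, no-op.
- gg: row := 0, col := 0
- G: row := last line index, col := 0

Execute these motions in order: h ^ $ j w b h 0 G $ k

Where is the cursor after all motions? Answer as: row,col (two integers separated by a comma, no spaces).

After 1 (h): row=0 col=0 char='s'
After 2 (^): row=0 col=0 char='s'
After 3 ($): row=0 col=14 char='k'
After 4 (j): row=1 col=14 char='t'
After 5 (w): row=2 col=0 char='p'
After 6 (b): row=1 col=14 char='t'
After 7 (h): row=1 col=13 char='_'
After 8 (0): row=1 col=0 char='_'
After 9 (G): row=5 col=0 char='g'
After 10 ($): row=5 col=19 char='d'
After 11 (k): row=4 col=19 char='i'

Answer: 4,19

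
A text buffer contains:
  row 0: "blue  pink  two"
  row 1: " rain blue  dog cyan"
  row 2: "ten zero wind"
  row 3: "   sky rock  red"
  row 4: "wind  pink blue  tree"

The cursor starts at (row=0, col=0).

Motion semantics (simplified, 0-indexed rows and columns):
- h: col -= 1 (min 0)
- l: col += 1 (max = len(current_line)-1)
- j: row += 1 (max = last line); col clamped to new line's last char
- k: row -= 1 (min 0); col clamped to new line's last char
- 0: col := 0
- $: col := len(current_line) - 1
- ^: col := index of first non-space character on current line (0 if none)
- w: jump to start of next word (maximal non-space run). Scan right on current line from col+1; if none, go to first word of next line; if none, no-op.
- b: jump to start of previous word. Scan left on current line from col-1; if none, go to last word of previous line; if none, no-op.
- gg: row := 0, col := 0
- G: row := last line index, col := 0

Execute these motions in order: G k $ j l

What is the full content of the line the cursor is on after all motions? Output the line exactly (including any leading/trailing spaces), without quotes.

Answer: wind  pink blue  tree

Derivation:
After 1 (G): row=4 col=0 char='w'
After 2 (k): row=3 col=0 char='_'
After 3 ($): row=3 col=15 char='d'
After 4 (j): row=4 col=15 char='_'
After 5 (l): row=4 col=16 char='_'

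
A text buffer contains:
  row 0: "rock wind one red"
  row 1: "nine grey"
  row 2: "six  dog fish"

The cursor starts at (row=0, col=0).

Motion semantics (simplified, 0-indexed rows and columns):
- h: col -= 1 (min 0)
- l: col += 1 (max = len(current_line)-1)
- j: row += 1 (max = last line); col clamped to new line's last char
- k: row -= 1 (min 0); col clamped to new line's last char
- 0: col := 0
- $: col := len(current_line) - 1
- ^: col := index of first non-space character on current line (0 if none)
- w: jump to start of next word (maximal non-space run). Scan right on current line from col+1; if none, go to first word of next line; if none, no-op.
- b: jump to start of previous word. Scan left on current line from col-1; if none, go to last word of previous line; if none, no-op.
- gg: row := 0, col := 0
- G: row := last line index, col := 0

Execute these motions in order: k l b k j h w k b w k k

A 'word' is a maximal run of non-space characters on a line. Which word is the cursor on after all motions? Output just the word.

Answer: wind

Derivation:
After 1 (k): row=0 col=0 char='r'
After 2 (l): row=0 col=1 char='o'
After 3 (b): row=0 col=0 char='r'
After 4 (k): row=0 col=0 char='r'
After 5 (j): row=1 col=0 char='n'
After 6 (h): row=1 col=0 char='n'
After 7 (w): row=1 col=5 char='g'
After 8 (k): row=0 col=5 char='w'
After 9 (b): row=0 col=0 char='r'
After 10 (w): row=0 col=5 char='w'
After 11 (k): row=0 col=5 char='w'
After 12 (k): row=0 col=5 char='w'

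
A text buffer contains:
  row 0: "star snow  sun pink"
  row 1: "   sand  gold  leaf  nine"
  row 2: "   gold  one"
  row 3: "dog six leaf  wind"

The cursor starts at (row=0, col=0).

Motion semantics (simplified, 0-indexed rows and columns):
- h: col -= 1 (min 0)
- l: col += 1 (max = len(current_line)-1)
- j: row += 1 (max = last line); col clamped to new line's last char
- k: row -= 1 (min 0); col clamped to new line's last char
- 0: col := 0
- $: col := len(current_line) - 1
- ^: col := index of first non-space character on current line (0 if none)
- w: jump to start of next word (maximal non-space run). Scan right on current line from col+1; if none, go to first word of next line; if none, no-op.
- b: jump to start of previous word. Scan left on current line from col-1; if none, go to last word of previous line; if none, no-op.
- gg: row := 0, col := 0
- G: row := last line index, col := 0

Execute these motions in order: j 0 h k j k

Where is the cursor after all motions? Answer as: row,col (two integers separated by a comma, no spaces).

After 1 (j): row=1 col=0 char='_'
After 2 (0): row=1 col=0 char='_'
After 3 (h): row=1 col=0 char='_'
After 4 (k): row=0 col=0 char='s'
After 5 (j): row=1 col=0 char='_'
After 6 (k): row=0 col=0 char='s'

Answer: 0,0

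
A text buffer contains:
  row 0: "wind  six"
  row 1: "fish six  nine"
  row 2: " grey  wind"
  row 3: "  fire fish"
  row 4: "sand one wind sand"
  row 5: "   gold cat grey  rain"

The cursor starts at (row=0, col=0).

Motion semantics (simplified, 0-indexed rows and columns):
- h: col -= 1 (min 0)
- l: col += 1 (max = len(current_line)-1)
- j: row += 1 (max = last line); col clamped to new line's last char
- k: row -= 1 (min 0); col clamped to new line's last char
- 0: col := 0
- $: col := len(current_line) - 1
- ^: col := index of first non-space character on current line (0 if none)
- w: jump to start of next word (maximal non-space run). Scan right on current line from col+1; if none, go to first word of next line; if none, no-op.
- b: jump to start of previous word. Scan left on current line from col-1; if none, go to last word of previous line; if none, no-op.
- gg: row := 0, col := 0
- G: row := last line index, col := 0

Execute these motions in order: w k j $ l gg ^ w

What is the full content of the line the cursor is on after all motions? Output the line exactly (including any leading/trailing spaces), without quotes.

After 1 (w): row=0 col=6 char='s'
After 2 (k): row=0 col=6 char='s'
After 3 (j): row=1 col=6 char='i'
After 4 ($): row=1 col=13 char='e'
After 5 (l): row=1 col=13 char='e'
After 6 (gg): row=0 col=0 char='w'
After 7 (^): row=0 col=0 char='w'
After 8 (w): row=0 col=6 char='s'

Answer: wind  six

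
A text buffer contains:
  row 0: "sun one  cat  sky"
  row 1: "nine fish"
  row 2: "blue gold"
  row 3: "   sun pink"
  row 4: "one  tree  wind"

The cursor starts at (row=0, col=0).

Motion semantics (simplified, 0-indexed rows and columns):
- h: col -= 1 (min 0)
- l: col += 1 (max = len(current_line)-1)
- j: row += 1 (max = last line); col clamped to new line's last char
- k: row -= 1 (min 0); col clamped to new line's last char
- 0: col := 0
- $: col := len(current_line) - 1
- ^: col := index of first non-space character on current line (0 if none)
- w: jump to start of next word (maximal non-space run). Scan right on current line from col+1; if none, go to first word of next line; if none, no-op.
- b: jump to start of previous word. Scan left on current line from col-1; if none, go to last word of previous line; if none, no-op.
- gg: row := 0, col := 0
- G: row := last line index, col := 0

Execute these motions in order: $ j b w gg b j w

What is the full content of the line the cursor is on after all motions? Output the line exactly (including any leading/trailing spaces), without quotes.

After 1 ($): row=0 col=16 char='y'
After 2 (j): row=1 col=8 char='h'
After 3 (b): row=1 col=5 char='f'
After 4 (w): row=2 col=0 char='b'
After 5 (gg): row=0 col=0 char='s'
After 6 (b): row=0 col=0 char='s'
After 7 (j): row=1 col=0 char='n'
After 8 (w): row=1 col=5 char='f'

Answer: nine fish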